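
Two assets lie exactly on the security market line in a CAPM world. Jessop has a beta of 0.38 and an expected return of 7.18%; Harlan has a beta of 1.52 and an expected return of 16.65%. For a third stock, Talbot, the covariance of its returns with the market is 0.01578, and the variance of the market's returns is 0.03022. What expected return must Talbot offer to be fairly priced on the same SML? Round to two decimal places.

MRP = (16.65% − 7.18%) / (1.52 − 0.38) = 8.3070%
R_f = 7.18% − 0.38 × 8.3070% = 4.0233%
β_Talbot = Cov / Var(R_m) = 0.01578 / 0.03022 = 0.5222
E(R_Talbot) = R_f + β × MRP = 4.0233% + 0.5222 × 8.3070% = 8.36%

8.36%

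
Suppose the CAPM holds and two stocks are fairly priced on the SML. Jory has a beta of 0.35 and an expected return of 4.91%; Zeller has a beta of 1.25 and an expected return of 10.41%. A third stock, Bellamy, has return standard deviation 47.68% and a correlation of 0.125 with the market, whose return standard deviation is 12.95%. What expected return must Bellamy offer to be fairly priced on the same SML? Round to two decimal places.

5.58%

MRP = (10.41% − 4.91%) / (1.25 − 0.35) = 6.1111%
R_f = 4.91% − 0.35 × 6.1111% = 2.7711%
β_Bellamy = ρ·σ_i/σ_m = 0.125 × 47.68 / 12.95 = 0.4602
E(R_Bellamy) = R_f + β × MRP = 2.7711% + 0.4602 × 6.1111% = 5.58%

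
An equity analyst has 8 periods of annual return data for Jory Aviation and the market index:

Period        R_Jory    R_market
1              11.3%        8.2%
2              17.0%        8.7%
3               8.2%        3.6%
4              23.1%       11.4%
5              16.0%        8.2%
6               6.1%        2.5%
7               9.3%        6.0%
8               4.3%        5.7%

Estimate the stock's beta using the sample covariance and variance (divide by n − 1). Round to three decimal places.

Mean R_i = (11.3 + 17.0 + 8.2 + 23.1 + 16.0 + 6.1 + 9.3 + 4.3) / 8 = 11.9125%
Mean R_m = (8.2 + 8.7 + 3.6 + 11.4 + 8.2 + 2.5 + 6.0 + 5.7) / 8 = 6.7875%
Σ(R_i − R̄_i)(R_m − R̄_m) = 113.3313  ⇒  Cov = 113.3313 / 7 = 16.1902
Σ(R_m − R̄_m)² = 59.2688  ⇒  Var(R_m) = 59.2688 / 7 = 8.4670
β = Cov / Var(R_m) = 16.1902 / 8.4670 = 1.9122

1.912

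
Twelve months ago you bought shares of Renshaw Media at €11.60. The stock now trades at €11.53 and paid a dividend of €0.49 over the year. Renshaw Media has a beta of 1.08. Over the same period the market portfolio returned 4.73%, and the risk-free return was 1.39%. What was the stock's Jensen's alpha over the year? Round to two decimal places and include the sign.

-1.38%

Realised HPR = (P1 + D1 − P0) / P0 = (11.53 + 0.49 − 11.60) / 11.60 = 0.42 / 11.60 = 3.6207%
MRP = 4.73% − 1.39% = 3.34%
CAPM required = R_f + β·MRP = 1.39% + 1.08 × 3.34% = 4.9972%
α = realised − required = 3.6207% − 4.9972% = -1.38%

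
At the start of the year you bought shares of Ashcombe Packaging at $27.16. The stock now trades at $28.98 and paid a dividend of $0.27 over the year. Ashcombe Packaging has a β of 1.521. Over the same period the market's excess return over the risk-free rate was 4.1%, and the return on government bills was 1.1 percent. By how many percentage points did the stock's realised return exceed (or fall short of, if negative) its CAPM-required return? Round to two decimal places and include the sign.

+0.36%

Realised HPR = (P1 + D1 − P0) / P0 = (28.98 + 0.27 − 27.16) / 27.16 = 2.09 / 27.16 = 7.6951%
CAPM required = R_f + β·MRP = 1.1% + 1.521 × 4.1% = 7.3361%
α = realised − required = 7.6951% − 7.3361% = +0.36%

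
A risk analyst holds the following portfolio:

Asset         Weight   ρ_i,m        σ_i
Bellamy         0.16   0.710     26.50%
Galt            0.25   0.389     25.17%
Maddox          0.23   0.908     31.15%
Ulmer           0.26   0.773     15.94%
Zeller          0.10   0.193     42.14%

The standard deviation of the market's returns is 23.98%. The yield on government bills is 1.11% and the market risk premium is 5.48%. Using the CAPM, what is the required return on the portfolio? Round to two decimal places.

4.76%

β_Bellamy = 0.710 × 26.50% / 23.98% = 0.7846
β_Galt = 0.389 × 25.17% / 23.98% = 0.4083
β_Maddox = 0.908 × 31.15% / 23.98% = 1.1795
β_Ulmer = 0.773 × 15.94% / 23.98% = 0.5138
β_Zeller = 0.193 × 42.14% / 23.98% = 0.3392
β_P = Σ w_i β_i = 0.16×0.7846 + 0.25×0.4083 + 0.23×1.1795 + 0.26×0.5138 + 0.10×0.3392 = 0.6664
E(R_P) = R_f + β_P × MRP = 1.11% + 0.6664 × 5.48% = 4.76%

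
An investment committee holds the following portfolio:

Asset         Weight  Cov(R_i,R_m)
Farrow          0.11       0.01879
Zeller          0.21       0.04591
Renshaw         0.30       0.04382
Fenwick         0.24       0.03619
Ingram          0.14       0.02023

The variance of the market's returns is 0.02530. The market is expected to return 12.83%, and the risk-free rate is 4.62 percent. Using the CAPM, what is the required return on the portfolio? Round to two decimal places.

β_Farrow = 0.01879 / 0.02530 = 0.7427
β_Zeller = 0.04591 / 0.02530 = 1.8146
β_Renshaw = 0.04382 / 0.02530 = 1.7320
β_Fenwick = 0.03619 / 0.02530 = 1.4304
β_Ingram = 0.02023 / 0.02530 = 0.7996
β_P = Σ w_i β_i = 0.11×0.7427 + 0.21×1.8146 + 0.30×1.7320 + 0.24×1.4304 + 0.14×0.7996 = 1.4376
MRP = 12.83% − 4.62% = 8.21%
E(R_P) = R_f + β_P × MRP = 4.62% + 1.4376 × 8.21% = 16.42%

16.42%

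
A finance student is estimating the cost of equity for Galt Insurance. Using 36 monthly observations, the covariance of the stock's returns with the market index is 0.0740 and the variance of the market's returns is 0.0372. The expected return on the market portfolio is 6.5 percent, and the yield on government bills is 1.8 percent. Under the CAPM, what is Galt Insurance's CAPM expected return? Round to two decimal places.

11.15%

β = Cov(R_i, R_m) / Var(R_m) = 0.0740 / 0.0372 = 1.9892
MRP = 6.5% − 1.8% = 4.70%
E(R) = R_f + β × MRP = 1.8% + 1.9892 × 4.7% = 11.15%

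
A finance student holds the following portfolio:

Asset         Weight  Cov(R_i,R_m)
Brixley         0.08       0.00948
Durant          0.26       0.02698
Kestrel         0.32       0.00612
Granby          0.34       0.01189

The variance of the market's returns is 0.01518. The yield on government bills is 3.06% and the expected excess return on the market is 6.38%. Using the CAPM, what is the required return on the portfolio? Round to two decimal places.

8.85%

β_Brixley = 0.00948 / 0.01518 = 0.6245
β_Durant = 0.02698 / 0.01518 = 1.7773
β_Kestrel = 0.00612 / 0.01518 = 0.4032
β_Granby = 0.01189 / 0.01518 = 0.7833
β_P = Σ w_i β_i = 0.08×0.6245 + 0.26×1.7773 + 0.32×0.4032 + 0.34×0.7833 = 0.9074
E(R_P) = R_f + β_P × MRP = 3.06% + 0.9074 × 6.38% = 8.85%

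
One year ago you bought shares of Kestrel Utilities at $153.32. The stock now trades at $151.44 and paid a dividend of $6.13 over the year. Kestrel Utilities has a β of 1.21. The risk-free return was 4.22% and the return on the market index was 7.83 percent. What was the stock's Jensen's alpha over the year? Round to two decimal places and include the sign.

Realised HPR = (P1 + D1 − P0) / P0 = (151.44 + 6.13 − 153.32) / 153.32 = 4.25 / 153.32 = 2.7720%
MRP = 7.83% − 4.22% = 3.61%
CAPM required = R_f + β·MRP = 4.22% + 1.21 × 3.61% = 8.5881%
α = realised − required = 2.7720% − 8.5881% = -5.82%

-5.82%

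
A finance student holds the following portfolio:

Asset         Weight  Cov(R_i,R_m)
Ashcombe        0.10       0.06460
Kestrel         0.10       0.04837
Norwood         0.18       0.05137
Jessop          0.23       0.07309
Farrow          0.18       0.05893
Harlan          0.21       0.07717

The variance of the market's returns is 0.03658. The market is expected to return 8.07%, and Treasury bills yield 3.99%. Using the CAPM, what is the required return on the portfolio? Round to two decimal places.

11.15%

β_Ashcombe = 0.06460 / 0.03658 = 1.7660
β_Kestrel = 0.04837 / 0.03658 = 1.3223
β_Norwood = 0.05137 / 0.03658 = 1.4043
β_Jessop = 0.07309 / 0.03658 = 1.9981
β_Farrow = 0.05893 / 0.03658 = 1.6110
β_Harlan = 0.07717 / 0.03658 = 2.1096
β_P = Σ w_i β_i = 0.10×1.7660 + 0.10×1.3223 + 0.18×1.4043 + 0.23×1.9981 + 0.18×1.6110 + 0.21×2.1096 = 1.7542
MRP = 8.07% − 3.99% = 4.08%
E(R_P) = R_f + β_P × MRP = 3.99% + 1.7542 × 4.08% = 11.15%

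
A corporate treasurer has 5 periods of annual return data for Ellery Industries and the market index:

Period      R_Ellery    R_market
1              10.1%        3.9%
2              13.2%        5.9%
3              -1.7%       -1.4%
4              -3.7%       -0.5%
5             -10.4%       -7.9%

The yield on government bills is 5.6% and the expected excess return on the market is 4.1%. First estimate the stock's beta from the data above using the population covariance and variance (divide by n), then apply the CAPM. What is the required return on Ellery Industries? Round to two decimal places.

12.88%

Mean R_i = (10.1 + 13.2 − 1.7 − 3.7 − 10.4) / 5 = 1.5000%
Mean R_m = (3.9 + 5.9 − 1.4 − 0.5 − 7.9) / 5 = 0.0000%
Σ(R_i − R̄_i)(R_m − R̄_m) = 203.6600  ⇒  Cov = 203.6600 / 5 = 40.7320
Σ(R_m − R̄_m)² = 114.6400  ⇒  Var(R_m) = 114.6400 / 5 = 22.9280
β = Cov / Var(R_m) = 40.7320 / 22.9280 = 1.7765
E(R) = R_f + β × MRP = 5.6% + 1.7765 × 4.1% = 12.88%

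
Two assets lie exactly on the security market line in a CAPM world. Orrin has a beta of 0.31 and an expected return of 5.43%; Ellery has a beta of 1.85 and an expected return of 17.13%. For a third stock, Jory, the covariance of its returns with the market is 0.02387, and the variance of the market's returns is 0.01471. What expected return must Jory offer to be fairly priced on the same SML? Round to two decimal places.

MRP = (17.13% − 5.43%) / (1.85 − 0.31) = 7.5974%
R_f = 5.43% − 0.31 × 7.5974% = 3.0748%
β_Jory = Cov / Var(R_m) = 0.02387 / 0.01471 = 1.6227
E(R_Jory) = R_f + β × MRP = 3.0748% + 1.6227 × 7.5974% = 15.40%

15.40%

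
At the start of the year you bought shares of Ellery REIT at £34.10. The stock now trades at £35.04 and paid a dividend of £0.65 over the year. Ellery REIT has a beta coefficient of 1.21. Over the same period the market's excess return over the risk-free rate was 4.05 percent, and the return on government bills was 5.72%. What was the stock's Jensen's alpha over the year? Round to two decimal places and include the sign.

-5.96%

Realised HPR = (P1 + D1 − P0) / P0 = (35.04 + 0.65 − 34.10) / 34.10 = 1.59 / 34.10 = 4.6628%
CAPM required = R_f + β·MRP = 5.72% + 1.21 × 4.05% = 10.6205%
α = realised − required = 4.6628% − 10.6205% = -5.96%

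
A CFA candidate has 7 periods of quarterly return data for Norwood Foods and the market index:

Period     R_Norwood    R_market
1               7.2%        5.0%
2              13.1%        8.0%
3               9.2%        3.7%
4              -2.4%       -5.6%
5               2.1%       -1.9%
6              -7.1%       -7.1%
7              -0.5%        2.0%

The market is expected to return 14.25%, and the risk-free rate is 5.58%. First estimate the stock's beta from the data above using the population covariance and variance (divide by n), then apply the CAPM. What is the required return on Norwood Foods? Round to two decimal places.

15.68%

Mean R_i = (7.2 + 13.1 + 9.2 − 2.4 + 2.1 − 7.1 − 0.5) / 7 = 3.0857%
Mean R_m = (5.0 + 8.0 + 3.7 − 5.6 − 1.9 − 7.1 + 2.0) / 7 = 0.5857%
Σ(R_i − R̄_i)(R_m − R̄_m) = 221.0486  ⇒  Cov = 221.0486 / 7 = 31.5784
Σ(R_m − R̄_m)² = 189.6686  ⇒  Var(R_m) = 189.6686 / 7 = 27.0955
β = Cov / Var(R_m) = 31.5784 / 27.0955 = 1.1654
MRP = 14.25% − 5.58% = 8.67%
E(R) = R_f + β × MRP = 5.58% + 1.1654 × 8.67% = 15.68%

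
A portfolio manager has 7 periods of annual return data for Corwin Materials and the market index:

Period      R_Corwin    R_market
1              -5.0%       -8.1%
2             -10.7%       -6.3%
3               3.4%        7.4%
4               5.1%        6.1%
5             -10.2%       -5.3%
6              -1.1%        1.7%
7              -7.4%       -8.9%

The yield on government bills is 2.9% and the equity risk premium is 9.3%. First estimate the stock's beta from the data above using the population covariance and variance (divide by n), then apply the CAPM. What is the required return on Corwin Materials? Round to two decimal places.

10.58%

Mean R_i = (-5.0 − 10.7 + 3.4 + 5.1 − 10.2 − 1.1 − 7.4) / 7 = -3.7000%
Mean R_m = (-8.1 − 6.3 + 7.4 + 6.1 − 5.3 + 1.7 − 8.9) / 7 = -1.9143%
Σ(R_i − R̄_i)(R_m − R̄_m) = 232.6500  ⇒  Cov = 232.6500 / 7 = 33.2357
Σ(R_m − R̄_m)² = 281.8086  ⇒  Var(R_m) = 281.8086 / 7 = 40.2584
β = Cov / Var(R_m) = 33.2357 / 40.2584 = 0.8256
E(R) = R_f + β × MRP = 2.9% + 0.8256 × 9.3% = 10.58%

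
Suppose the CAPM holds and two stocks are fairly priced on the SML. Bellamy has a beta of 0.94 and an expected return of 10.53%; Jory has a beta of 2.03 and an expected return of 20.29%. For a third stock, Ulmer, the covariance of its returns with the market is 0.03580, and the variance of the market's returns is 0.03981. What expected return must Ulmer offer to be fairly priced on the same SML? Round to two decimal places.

MRP = (20.29% − 10.53%) / (2.03 − 0.94) = 8.9541%
R_f = 10.53% − 0.94 × 8.9541% = 2.1131%
β_Ulmer = Cov / Var(R_m) = 0.03580 / 0.03981 = 0.8993
E(R_Ulmer) = R_f + β × MRP = 2.1131% + 0.8993 × 8.9541% = 10.17%

10.17%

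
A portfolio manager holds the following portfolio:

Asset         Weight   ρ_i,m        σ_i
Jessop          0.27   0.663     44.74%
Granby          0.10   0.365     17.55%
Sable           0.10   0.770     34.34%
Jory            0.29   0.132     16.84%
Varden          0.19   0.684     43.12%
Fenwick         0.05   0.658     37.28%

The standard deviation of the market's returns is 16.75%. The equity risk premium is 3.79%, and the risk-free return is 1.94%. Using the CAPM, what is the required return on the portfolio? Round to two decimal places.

β_Jessop = 0.663 × 44.74% / 16.75% = 1.7709
β_Granby = 0.365 × 17.55% / 16.75% = 0.3824
β_Sable = 0.770 × 34.34% / 16.75% = 1.5786
β_Jory = 0.132 × 16.84% / 16.75% = 0.1327
β_Varden = 0.684 × 43.12% / 16.75% = 1.7608
β_Fenwick = 0.658 × 37.28% / 16.75% = 1.4645
β_P = Σ w_i β_i = 0.27×1.7709 + 0.10×0.3824 + 0.10×1.5786 + 0.29×0.1327 + 0.19×1.7608 + 0.05×1.4645 = 1.1205
E(R_P) = R_f + β_P × MRP = 1.94% + 1.1205 × 3.79% = 6.19%

6.19%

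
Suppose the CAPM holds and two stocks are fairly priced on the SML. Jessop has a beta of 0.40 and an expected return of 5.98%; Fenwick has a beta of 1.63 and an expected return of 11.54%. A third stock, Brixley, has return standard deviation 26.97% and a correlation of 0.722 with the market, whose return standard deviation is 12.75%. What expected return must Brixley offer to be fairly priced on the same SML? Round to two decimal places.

11.08%

MRP = (11.54% − 5.98%) / (1.63 − 0.40) = 4.5203%
R_f = 5.98% − 0.40 × 4.5203% = 4.1719%
β_Brixley = ρ·σ_i/σ_m = 0.722 × 26.97 / 12.75 = 1.5272
E(R_Brixley) = R_f + β × MRP = 4.1719% + 1.5272 × 4.5203% = 11.08%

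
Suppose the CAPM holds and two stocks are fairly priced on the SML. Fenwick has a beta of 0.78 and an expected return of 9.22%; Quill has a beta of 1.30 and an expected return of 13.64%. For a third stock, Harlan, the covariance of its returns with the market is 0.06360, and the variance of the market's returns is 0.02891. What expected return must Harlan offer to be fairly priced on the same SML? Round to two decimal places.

MRP = (13.64% − 9.22%) / (1.30 − 0.78) = 8.5000%
R_f = 9.22% − 0.78 × 8.5000% = 2.5900%
β_Harlan = Cov / Var(R_m) = 0.06360 / 0.02891 = 2.1999
E(R_Harlan) = R_f + β × MRP = 2.5900% + 2.1999 × 8.5000% = 21.29%

21.29%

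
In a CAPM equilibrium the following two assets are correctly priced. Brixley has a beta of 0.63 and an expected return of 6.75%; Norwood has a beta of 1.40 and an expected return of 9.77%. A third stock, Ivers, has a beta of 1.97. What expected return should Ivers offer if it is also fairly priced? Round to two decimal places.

MRP (SML slope) = (9.77% − 6.75%) / (1.40 − 0.63) = 3.02% / 0.77 = 3.9221%
R_f (intercept) = 6.75% − 0.63 × 3.9221% = 4.2791%
E(R_Ivers) = R_f + β × MRP = 4.2791% + 1.97 × 3.9221% = 12.01%

12.01%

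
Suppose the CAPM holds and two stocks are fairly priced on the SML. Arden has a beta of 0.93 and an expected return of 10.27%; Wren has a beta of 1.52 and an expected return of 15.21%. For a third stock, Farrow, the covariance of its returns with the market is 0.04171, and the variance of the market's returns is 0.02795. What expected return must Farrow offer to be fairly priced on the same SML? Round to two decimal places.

MRP = (15.21% − 10.27%) / (1.52 − 0.93) = 8.3729%
R_f = 10.27% − 0.93 × 8.3729% = 2.4832%
β_Farrow = Cov / Var(R_m) = 0.04171 / 0.02795 = 1.4923
E(R_Farrow) = R_f + β × MRP = 2.4832% + 1.4923 × 8.3729% = 14.98%

14.98%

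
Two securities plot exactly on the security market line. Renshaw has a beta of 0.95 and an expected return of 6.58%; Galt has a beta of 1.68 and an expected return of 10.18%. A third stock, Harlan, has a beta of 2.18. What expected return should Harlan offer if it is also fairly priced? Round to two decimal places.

MRP (SML slope) = (10.18% − 6.58%) / (1.68 − 0.95) = 3.60% / 0.73 = 4.9315%
R_f (intercept) = 6.58% − 0.95 × 4.9315% = 1.8951%
E(R_Harlan) = R_f + β × MRP = 1.8951% + 2.18 × 4.9315% = 12.65%

12.65%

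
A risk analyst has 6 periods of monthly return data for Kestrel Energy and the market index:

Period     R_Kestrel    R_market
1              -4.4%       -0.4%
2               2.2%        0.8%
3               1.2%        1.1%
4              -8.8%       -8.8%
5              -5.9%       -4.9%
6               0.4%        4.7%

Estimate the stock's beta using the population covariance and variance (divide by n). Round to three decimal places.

Mean R_i = (-4.4 + 2.2 + 1.2 − 8.8 − 5.9 + 0.4) / 6 = -2.5500%
Mean R_m = (-0.4 + 0.8 + 1.1 − 8.8 − 4.9 + 4.7) / 6 = -1.2500%
Σ(R_i − R̄_i)(R_m − R̄_m) = 93.9450  ⇒  Cov = 93.9450 / 6 = 15.6575
Σ(R_m − R̄_m)² = 116.1750  ⇒  Var(R_m) = 116.1750 / 6 = 19.3625
β = Cov / Var(R_m) = 15.6575 / 19.3625 = 0.8087

0.809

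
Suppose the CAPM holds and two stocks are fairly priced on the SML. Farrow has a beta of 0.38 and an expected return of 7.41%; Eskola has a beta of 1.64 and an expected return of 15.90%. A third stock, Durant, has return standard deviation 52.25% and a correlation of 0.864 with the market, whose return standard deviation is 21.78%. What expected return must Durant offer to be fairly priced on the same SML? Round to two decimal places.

18.82%

MRP = (15.90% − 7.41%) / (1.64 − 0.38) = 6.7381%
R_f = 7.41% − 0.38 × 6.7381% = 4.8495%
β_Durant = ρ·σ_i/σ_m = 0.864 × 52.25 / 21.78 = 2.0727
E(R_Durant) = R_f + β × MRP = 4.8495% + 2.0727 × 6.7381% = 18.82%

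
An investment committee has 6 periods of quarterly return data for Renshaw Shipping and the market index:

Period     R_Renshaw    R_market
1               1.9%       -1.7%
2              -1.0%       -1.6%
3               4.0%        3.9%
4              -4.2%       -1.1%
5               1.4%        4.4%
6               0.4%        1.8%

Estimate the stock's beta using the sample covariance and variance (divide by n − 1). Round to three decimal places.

Mean R_i = (1.9 − 1.0 + 4.0 − 4.2 + 1.4 + 0.4) / 6 = 0.4167%
Mean R_m = (-1.7 − 1.6 + 3.9 − 1.1 + 4.4 + 1.8) / 6 = 0.9500%
Σ(R_i − R̄_i)(R_m − R̄_m) = 23.0950  ⇒  Cov = 23.0950 / 5 = 4.6190
Σ(R_m − R̄_m)² = 39.0550  ⇒  Var(R_m) = 39.0550 / 5 = 7.8110
β = Cov / Var(R_m) = 4.6190 / 7.8110 = 0.5913

0.591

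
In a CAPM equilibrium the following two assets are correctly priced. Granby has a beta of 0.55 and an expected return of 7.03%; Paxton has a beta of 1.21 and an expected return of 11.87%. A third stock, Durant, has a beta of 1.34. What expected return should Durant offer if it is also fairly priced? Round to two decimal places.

12.82%

MRP (SML slope) = (11.87% − 7.03%) / (1.21 − 0.55) = 4.84% / 0.66 = 7.3333%
R_f (intercept) = 7.03% − 0.55 × 7.3333% = 2.9967%
E(R_Durant) = R_f + β × MRP = 2.9967% + 1.34 × 7.3333% = 12.82%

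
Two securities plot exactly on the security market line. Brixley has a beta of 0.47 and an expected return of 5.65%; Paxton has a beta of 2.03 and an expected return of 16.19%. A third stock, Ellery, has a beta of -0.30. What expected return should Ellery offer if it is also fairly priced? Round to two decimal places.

0.45%

MRP (SML slope) = (16.19% − 5.65%) / (2.03 − 0.47) = 10.54% / 1.56 = 6.7564%
R_f (intercept) = 5.65% − 0.47 × 6.7564% = 2.4745%
E(R_Ellery) = R_f + β × MRP = 2.4745% + -0.30 × 6.7564% = 0.45%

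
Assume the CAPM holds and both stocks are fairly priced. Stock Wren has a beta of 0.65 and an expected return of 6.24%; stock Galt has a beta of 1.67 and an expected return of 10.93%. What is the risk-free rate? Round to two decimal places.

Both satisfy E(R) = R_f + β·MRP, so the slope of the SML is
MRP = (10.93% − 6.24%) / (1.67 − 0.65) = 4.69% / 1.02 = 4.5980%
R_f = E(R_Wren) − β_Wren·MRP = 6.24% − 0.65 × 4.5980% = 3.2513%

3.25%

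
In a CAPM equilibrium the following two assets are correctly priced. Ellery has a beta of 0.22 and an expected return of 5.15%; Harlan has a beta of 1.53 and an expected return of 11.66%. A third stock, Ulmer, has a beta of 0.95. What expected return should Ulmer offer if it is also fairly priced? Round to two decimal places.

MRP (SML slope) = (11.66% − 5.15%) / (1.53 − 0.22) = 6.51% / 1.31 = 4.9695%
R_f (intercept) = 5.15% − 0.22 × 4.9695% = 4.0567%
E(R_Ulmer) = R_f + β × MRP = 4.0567% + 0.95 × 4.9695% = 8.78%

8.78%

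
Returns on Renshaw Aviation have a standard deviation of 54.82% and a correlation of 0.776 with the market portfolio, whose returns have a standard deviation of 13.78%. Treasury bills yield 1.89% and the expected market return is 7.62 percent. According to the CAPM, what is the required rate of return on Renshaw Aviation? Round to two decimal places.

β = ρ × σ_i / σ_m = 0.776 × 54.82% / 13.78% = 3.0871
MRP = 7.62% − 1.89% = 5.73%
E(R) = 1.89% + 3.0871 × 5.73% = 19.58%

19.58%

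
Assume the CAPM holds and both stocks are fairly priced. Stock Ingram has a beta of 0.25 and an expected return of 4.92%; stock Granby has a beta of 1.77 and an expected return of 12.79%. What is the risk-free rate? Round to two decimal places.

Both satisfy E(R) = R_f + β·MRP, so the slope of the SML is
MRP = (12.79% − 4.92%) / (1.77 − 0.25) = 7.87% / 1.52 = 5.1776%
R_f = E(R_Ingram) − β_Ingram·MRP = 4.92% − 0.25 × 5.1776% = 3.6256%

3.63%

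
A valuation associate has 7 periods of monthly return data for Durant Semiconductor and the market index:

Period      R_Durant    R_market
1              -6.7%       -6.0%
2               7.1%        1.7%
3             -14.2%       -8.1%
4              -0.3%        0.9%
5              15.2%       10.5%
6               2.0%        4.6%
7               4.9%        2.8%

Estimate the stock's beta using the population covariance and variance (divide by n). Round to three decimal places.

1.434

Mean R_i = (-6.7 + 7.1 − 14.2 − 0.3 + 15.2 + 2.0 + 4.9) / 7 = 1.1429%
Mean R_m = (-6.0 + 1.7 − 8.1 + 0.9 + 10.5 + 4.6 + 2.8) / 7 = 0.9143%
Σ(R_i − R̄_i)(R_m − R̄_m) = 342.2257  ⇒  Cov = 342.2257 / 7 = 48.8894
Σ(R_m − R̄_m)² = 238.7086  ⇒  Var(R_m) = 238.7086 / 7 = 34.1012
β = Cov / Var(R_m) = 48.8894 / 34.1012 = 1.4337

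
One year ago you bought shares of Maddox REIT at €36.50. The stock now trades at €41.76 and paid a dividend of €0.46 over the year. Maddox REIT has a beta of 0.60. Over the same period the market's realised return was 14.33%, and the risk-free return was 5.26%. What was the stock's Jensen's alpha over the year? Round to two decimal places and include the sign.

Realised HPR = (P1 + D1 − P0) / P0 = (41.76 + 0.46 − 36.50) / 36.50 = 5.72 / 36.50 = 15.6712%
MRP = 14.33% − 5.26% = 9.07%
CAPM required = R_f + β·MRP = 5.26% + 0.60 × 9.07% = 10.7020%
α = realised − required = 15.6712% − 10.7020% = +4.97%

+4.97%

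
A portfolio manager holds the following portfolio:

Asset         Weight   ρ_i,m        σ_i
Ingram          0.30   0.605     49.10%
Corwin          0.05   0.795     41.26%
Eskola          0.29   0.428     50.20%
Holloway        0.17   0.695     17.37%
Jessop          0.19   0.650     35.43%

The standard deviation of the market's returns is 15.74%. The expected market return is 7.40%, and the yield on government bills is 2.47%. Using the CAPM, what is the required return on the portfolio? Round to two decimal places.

9.74%

β_Ingram = 0.605 × 49.10% / 15.74% = 1.8873
β_Corwin = 0.795 × 41.26% / 15.74% = 2.0840
β_Eskola = 0.428 × 50.20% / 15.74% = 1.3650
β_Holloway = 0.695 × 17.37% / 15.74% = 0.7670
β_Jessop = 0.650 × 35.43% / 15.74% = 1.4631
β_P = Σ w_i β_i = 0.30×1.8873 + 0.05×2.0840 + 0.29×1.3650 + 0.17×0.7670 + 0.19×1.4631 = 1.4746
MRP = 7.40% − 2.47% = 4.93%
E(R_P) = R_f + β_P × MRP = 2.47% + 1.4746 × 4.93% = 9.74%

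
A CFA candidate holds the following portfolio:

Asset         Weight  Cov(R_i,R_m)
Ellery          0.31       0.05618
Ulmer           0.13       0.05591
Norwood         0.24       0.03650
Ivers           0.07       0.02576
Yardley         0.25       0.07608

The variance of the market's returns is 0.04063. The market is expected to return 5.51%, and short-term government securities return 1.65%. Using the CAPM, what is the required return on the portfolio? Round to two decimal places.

6.81%

β_Ellery = 0.05618 / 0.04063 = 1.3827
β_Ulmer = 0.05591 / 0.04063 = 1.3761
β_Norwood = 0.03650 / 0.04063 = 0.8984
β_Ivers = 0.02576 / 0.04063 = 0.6340
β_Yardley = 0.07608 / 0.04063 = 1.8725
β_P = Σ w_i β_i = 0.31×1.3827 + 0.13×1.3761 + 0.24×0.8984 + 0.07×0.6340 + 0.25×1.8725 = 1.3357
MRP = 5.51% − 1.65% = 3.86%
E(R_P) = R_f + β_P × MRP = 1.65% + 1.3357 × 3.86% = 6.81%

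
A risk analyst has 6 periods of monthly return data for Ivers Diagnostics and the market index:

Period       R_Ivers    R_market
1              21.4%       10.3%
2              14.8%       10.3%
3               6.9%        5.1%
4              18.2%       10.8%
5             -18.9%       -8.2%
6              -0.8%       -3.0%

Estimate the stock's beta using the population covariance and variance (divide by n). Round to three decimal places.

1.808

Mean R_i = (21.4 + 14.8 + 6.9 + 18.2 − 18.9 − 0.8) / 6 = 6.9333%
Mean R_m = (10.3 + 10.3 + 5.1 + 10.8 − 8.2 − 3.0) / 6 = 4.2167%
Σ(R_i − R̄_i)(R_m − R̄_m) = 586.5767  ⇒  Cov = 586.5767 / 6 = 97.7628
Σ(R_m − R̄_m)² = 324.3883  ⇒  Var(R_m) = 324.3883 / 6 = 54.0647
β = Cov / Var(R_m) = 97.7628 / 54.0647 = 1.8083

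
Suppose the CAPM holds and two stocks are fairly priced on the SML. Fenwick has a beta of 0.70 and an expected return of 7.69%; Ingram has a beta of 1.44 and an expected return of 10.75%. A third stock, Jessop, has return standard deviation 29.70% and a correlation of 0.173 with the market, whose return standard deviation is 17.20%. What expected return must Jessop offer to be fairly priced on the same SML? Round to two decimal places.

6.03%

MRP = (10.75% − 7.69%) / (1.44 − 0.70) = 4.1351%
R_f = 7.69% − 0.70 × 4.1351% = 4.7954%
β_Jessop = ρ·σ_i/σ_m = 0.173 × 29.70 / 17.20 = 0.2987
E(R_Jessop) = R_f + β × MRP = 4.7954% + 0.2987 × 4.1351% = 6.03%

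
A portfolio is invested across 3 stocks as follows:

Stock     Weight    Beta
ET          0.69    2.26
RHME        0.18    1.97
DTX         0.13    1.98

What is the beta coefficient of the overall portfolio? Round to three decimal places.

2.171

β_P = Σ w_i β_i = 0.69×2.26 + 0.18×1.97 + 0.13×1.98 = 2.1714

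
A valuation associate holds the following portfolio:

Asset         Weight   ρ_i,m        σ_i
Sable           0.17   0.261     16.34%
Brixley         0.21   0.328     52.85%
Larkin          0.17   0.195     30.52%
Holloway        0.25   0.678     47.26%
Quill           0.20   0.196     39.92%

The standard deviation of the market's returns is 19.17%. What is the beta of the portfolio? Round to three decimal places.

0.780

β_Sable = 0.261 × 16.34% / 19.17% = 0.2225
β_Brixley = 0.328 × 52.85% / 19.17% = 0.9043
β_Larkin = 0.195 × 30.52% / 19.17% = 0.3105
β_Holloway = 0.678 × 47.26% / 19.17% = 1.6715
β_Quill = 0.196 × 39.92% / 19.17% = 0.4082
β_P = Σ w_i β_i = 0.17×0.2225 + 0.21×0.9043 + 0.17×0.3105 + 0.25×1.6715 + 0.20×0.4082 = 0.7800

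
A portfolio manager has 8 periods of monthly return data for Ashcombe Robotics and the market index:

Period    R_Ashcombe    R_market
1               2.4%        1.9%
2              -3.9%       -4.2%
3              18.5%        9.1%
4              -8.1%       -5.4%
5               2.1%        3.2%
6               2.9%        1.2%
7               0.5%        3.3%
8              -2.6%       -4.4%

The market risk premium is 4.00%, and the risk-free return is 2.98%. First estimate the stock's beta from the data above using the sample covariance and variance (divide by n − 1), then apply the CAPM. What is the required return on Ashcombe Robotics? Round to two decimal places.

Mean R_i = (2.4 − 3.9 + 18.5 − 8.1 + 2.1 + 2.9 + 0.5 − 2.6) / 8 = 1.4750%
Mean R_m = (1.9 − 4.2 + 9.1 − 5.4 + 3.2 + 1.2 + 3.3 − 4.4) / 8 = 0.5875%
Σ(R_i − R̄_i)(R_m − R̄_m) = 249.3875  ⇒  Cov = 249.3875 / 7 = 35.6268
Σ(R_m − R̄_m)² = 172.3888  ⇒  Var(R_m) = 172.3888 / 7 = 24.6270
β = Cov / Var(R_m) = 35.6268 / 24.6270 = 1.4467
E(R) = R_f + β × MRP = 2.98% + 1.4467 × 4.00% = 8.77%

8.77%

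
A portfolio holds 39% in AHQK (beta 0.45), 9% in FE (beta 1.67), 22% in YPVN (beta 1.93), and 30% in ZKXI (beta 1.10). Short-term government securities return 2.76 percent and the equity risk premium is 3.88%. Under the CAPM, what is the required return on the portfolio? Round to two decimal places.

β_P = Σ w_i β_i = 0.39×0.45 + 0.09×1.67 + 0.22×1.93 + 0.30×1.10 = 1.0804
E(R_P) = R_f + β_P × MRP = 2.76% + 1.0804 × 3.88% = 6.95%

6.95%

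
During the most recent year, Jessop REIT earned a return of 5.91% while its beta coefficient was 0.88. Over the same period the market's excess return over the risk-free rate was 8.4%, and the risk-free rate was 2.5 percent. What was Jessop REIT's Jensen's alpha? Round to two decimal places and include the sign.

CAPM benchmark = R_f + β(R_m − R_f) = 2.5% + 0.88 × 8.4% = 9.8920%
α = actual − benchmark = 5.91% − 9.8920% = -3.98%

-3.98%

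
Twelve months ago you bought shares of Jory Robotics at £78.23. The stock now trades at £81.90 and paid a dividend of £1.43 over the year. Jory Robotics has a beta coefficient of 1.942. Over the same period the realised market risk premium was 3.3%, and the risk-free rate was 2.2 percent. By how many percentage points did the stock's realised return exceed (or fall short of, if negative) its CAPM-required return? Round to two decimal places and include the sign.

Realised HPR = (P1 + D1 − P0) / P0 = (81.90 + 1.43 − 78.23) / 78.23 = 5.10 / 78.23 = 6.5192%
CAPM required = R_f + β·MRP = 2.2% + 1.942 × 3.3% = 8.6086%
α = realised − required = 6.5192% − 8.6086% = -2.09%

-2.09%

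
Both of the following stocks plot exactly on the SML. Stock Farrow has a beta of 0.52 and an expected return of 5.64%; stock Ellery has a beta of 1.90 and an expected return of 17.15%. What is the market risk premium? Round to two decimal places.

Both satisfy E(R) = R_f + β·MRP, so the slope of the SML is
MRP = (17.15% − 5.64%) / (1.90 − 0.52) = 11.51% / 1.38 = 8.3406%

8.34%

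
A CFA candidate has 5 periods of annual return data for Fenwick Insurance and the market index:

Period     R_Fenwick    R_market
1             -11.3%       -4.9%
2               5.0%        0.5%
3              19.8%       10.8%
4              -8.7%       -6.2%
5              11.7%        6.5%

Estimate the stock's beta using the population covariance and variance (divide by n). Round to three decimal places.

1.785

Mean R_i = (-11.3 + 5.0 + 19.8 − 8.7 + 11.7) / 5 = 3.3000%
Mean R_m = (-4.9 + 0.5 + 10.8 − 6.2 + 6.5) / 5 = 1.3400%
Σ(R_i − R̄_i)(R_m − R̄_m) = 379.5900  ⇒  Cov = 379.5900 / 5 = 75.9180
Σ(R_m − R̄_m)² = 212.6120  ⇒  Var(R_m) = 212.6120 / 5 = 42.5224
β = Cov / Var(R_m) = 75.9180 / 42.5224 = 1.7854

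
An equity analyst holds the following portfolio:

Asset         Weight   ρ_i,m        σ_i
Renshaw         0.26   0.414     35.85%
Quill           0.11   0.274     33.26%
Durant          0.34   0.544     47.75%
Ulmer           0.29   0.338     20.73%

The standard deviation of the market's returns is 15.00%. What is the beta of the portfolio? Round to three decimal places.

1.048

β_Renshaw = 0.414 × 35.85% / 15.00% = 0.9895
β_Quill = 0.274 × 33.26% / 15.00% = 0.6075
β_Durant = 0.544 × 47.75% / 15.00% = 1.7317
β_Ulmer = 0.338 × 20.73% / 15.00% = 0.4671
β_P = Σ w_i β_i = 0.26×0.9895 + 0.11×0.6075 + 0.34×1.7317 + 0.29×0.4671 = 1.0483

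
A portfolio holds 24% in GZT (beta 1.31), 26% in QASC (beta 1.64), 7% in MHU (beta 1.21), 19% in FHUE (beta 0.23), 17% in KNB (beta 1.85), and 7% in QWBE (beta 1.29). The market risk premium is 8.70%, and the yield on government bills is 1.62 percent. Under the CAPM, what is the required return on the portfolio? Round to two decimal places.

β_P = Σ w_i β_i = 0.24×1.31 + 0.26×1.64 + 0.07×1.21 + 0.19×0.23 + 0.17×1.85 + 0.07×1.29 = 1.2740
E(R_P) = R_f + β_P × MRP = 1.62% + 1.2740 × 8.70% = 12.70%

12.70%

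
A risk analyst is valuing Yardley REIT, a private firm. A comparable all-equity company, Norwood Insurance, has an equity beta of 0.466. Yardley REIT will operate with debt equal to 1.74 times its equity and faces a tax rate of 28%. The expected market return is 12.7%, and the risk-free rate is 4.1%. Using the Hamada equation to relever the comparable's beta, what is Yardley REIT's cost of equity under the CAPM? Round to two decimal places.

13.13%

β_L = β_U × [1 + (1 − t)(D/E)] = 0.466 × [1 + (1 − 0.28) × 1.74]
    = 0.466 × [1 + 0.72 × 1.74] = 0.466 × 2.2528 = 1.0498
MRP = 12.7% − 4.1% = 8.60%
E(R) = R_f + β_L × MRP = 4.1% + 1.0498 × 8.6% = 13.13%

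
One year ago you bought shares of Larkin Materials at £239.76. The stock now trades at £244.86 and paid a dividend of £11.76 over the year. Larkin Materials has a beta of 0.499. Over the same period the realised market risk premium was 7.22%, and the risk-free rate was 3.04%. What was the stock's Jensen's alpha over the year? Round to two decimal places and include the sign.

Realised HPR = (P1 + D1 − P0) / P0 = (244.86 + 11.76 − 239.76) / 239.76 = 16.86 / 239.76 = 7.0320%
CAPM required = R_f + β·MRP = 3.04% + 0.499 × 7.22% = 6.64278%
α = realised − required = 7.0320% − 6.64278% = +0.39%

+0.39%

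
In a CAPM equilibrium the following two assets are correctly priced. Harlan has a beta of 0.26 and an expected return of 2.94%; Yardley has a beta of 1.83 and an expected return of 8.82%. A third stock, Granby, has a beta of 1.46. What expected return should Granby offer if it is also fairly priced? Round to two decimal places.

MRP (SML slope) = (8.82% − 2.94%) / (1.83 − 0.26) = 5.88% / 1.57 = 3.7452%
R_f (intercept) = 2.94% − 0.26 × 3.7452% = 1.9662%
E(R_Granby) = R_f + β × MRP = 1.9662% + 1.46 × 3.7452% = 7.43%

7.43%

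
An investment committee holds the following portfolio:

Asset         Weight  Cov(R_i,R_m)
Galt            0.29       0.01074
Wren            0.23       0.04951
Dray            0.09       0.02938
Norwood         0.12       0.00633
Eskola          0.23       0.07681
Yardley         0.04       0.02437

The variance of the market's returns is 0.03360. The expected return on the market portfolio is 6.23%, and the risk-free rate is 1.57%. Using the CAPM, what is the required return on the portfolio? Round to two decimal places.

β_Galt = 0.01074 / 0.03360 = 0.3196
β_Wren = 0.04951 / 0.03360 = 1.4735
β_Dray = 0.02938 / 0.03360 = 0.8744
β_Norwood = 0.00633 / 0.03360 = 0.1884
β_Eskola = 0.07681 / 0.03360 = 2.2860
β_Yardley = 0.02437 / 0.03360 = 0.7253
β_P = Σ w_i β_i = 0.29×0.3196 + 0.23×1.4735 + 0.09×0.8744 + 0.12×0.1884 + 0.23×2.2860 + 0.04×0.7253 = 1.0877
MRP = 6.23% − 1.57% = 4.66%
E(R_P) = R_f + β_P × MRP = 1.57% + 1.0877 × 4.66% = 6.64%

6.64%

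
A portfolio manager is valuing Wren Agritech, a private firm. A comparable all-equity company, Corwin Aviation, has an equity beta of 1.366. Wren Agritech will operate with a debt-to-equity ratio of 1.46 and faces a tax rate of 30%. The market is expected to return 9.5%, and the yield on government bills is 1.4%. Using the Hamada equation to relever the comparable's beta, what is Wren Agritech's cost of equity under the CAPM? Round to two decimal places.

23.77%

β_L = β_U × [1 + (1 − t)(D/E)] = 1.366 × [1 + (1 − 0.30) × 1.46]
    = 1.366 × [1 + 0.70 × 1.46] = 1.366 × 2.0220 = 2.7621
MRP = 9.5% − 1.4% = 8.10%
E(R) = R_f + β_L × MRP = 1.4% + 2.7621 × 8.1% = 23.77%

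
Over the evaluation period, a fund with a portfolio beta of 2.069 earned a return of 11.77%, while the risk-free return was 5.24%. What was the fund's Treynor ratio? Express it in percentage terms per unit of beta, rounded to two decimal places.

3.16%

Treynor = (R_P − R_f) / β_P = (11.77% − 5.24%) / 2.0690 = 6.53% / 2.0690 = 3.16%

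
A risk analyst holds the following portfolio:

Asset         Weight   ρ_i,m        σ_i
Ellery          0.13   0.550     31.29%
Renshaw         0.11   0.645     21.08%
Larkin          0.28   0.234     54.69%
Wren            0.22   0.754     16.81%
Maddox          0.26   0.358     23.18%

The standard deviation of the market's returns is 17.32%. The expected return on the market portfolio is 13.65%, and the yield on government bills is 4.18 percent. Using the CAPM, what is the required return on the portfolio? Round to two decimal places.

10.88%

β_Ellery = 0.550 × 31.29% / 17.32% = 0.9936
β_Renshaw = 0.645 × 21.08% / 17.32% = 0.7850
β_Larkin = 0.234 × 54.69% / 17.32% = 0.7389
β_Wren = 0.754 × 16.81% / 17.32% = 0.7318
β_Maddox = 0.358 × 23.18% / 17.32% = 0.4791
β_P = Σ w_i β_i = 0.13×0.9936 + 0.11×0.7850 + 0.28×0.7389 + 0.22×0.7318 + 0.26×0.4791 = 0.7080
MRP = 13.65% − 4.18% = 9.47%
E(R_P) = R_f + β_P × MRP = 4.18% + 0.7080 × 9.47% = 10.88%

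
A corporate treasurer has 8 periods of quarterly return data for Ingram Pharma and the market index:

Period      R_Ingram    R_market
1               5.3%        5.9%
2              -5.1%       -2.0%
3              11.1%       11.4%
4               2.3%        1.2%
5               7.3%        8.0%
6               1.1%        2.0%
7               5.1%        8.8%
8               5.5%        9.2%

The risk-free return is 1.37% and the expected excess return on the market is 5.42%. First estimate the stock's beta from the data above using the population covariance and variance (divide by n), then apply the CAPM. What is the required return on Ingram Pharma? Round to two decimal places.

6.53%

Mean R_i = (5.3 − 5.1 + 11.1 + 2.3 + 7.3 + 1.1 + 5.1 + 5.5) / 8 = 4.0750%
Mean R_m = (5.9 − 2.0 + 11.4 + 1.2 + 8.0 + 2.0 + 8.8 + 9.2) / 8 = 5.5625%
Σ(R_i − R̄_i)(R_m − R̄_m) = 145.5125  ⇒  Cov = 145.5125 / 8 = 18.1891
Σ(R_m − R̄_m)² = 152.7588  ⇒  Var(R_m) = 152.7588 / 8 = 19.0949
β = Cov / Var(R_m) = 18.1891 / 19.0949 = 0.9526
E(R) = R_f + β × MRP = 1.37% + 0.9526 × 5.42% = 6.53%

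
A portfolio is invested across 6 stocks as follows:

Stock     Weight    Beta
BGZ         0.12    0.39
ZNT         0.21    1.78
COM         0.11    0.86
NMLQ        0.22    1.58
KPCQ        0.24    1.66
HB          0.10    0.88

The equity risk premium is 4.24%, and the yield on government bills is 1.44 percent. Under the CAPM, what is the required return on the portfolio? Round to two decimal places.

7.16%

β_P = Σ w_i β_i = 0.12×0.39 + 0.21×1.78 + 0.11×0.86 + 0.22×1.58 + 0.24×1.66 + 0.10×0.88 = 1.3492
E(R_P) = R_f + β_P × MRP = 1.44% + 1.3492 × 4.24% = 7.16%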